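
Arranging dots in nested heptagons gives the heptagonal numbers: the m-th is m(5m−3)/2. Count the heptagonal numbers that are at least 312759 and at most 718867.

The n-th heptagonal number is n(5n−3)/2.
Smallest index with value ≥ 312759: n = 354 (giving 312759).
Largest index with value ≤ 718867: n = 536 (giving 717436).
Indices 354 through 536: 183 terms.

183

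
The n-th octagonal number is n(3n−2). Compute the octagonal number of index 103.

31621

103·(3·103 − 2) = 103·307 = 31621.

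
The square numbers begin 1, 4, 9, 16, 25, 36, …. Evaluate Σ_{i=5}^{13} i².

789

Σ_{i=5}^{13} i² = 819 − 30 = 789.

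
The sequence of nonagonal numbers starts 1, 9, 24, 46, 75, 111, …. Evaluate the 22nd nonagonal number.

22·(7·22 − 5)/2 = 22·149/2 = 1639.

1639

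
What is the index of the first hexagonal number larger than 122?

Solve n(2n−1) > 122 for integer n.
The largest n with value ≤ 122 is 8 (since 120 ≤ 122 < 153), so the first above is n = 9, value 153.

9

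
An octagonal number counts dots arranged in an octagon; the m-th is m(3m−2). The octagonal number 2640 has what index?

30

Set n(3n−2) = 2640, giving 3n² − 2n − 2640 = 0.
The discriminant is 4 + 12·2640 = 31684, and √31684 = 178.
So n = (2 + 178) / 6 = 180/6 = 30.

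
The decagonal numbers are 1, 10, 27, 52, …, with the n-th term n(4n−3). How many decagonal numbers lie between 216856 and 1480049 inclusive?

375

The n-th decagonal number is n(4n−3).
Smallest index with value ≥ 216856: n = 234 (giving 218322).
Largest index with value ≤ 1480049: n = 608 (giving 1476832).
Indices 234 through 608: 375 terms.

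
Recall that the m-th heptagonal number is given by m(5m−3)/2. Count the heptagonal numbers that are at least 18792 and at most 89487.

The n-th heptagonal number is n(5n−3)/2.
Smallest index with value ≥ 18792: n = 87 (giving 18792).
Largest index with value ≤ 89487: n = 189 (giving 89019).
Indices 87 through 189: 103 terms.

103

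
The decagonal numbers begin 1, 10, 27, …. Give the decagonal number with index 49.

9457

The 49th decagonal number is n(4n−3) with n = 49.
49·(4·49 − 3) = 49·193 = 9457.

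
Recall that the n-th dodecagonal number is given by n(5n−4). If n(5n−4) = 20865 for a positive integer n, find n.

65

Set n(5n−4) = 20865, giving 5n² − 4n − 20865 = 0.
So n = (4 + 646) / 10 = 650/10 = 65.
Check: 65·(5·65 − 4) = 20865. ✓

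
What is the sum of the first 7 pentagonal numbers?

196

Σ i(3i−1)/2 = (3Σi² − Σi) / 2 over i = 1..7.
Σi = 28 and Σi² = 140.
(3·140 − 1·28) / 2 = 392/2 = 196.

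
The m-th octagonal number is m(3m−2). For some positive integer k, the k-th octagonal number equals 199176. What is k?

258

Set n(3n−2) = 199176, giving 3n² − 2n − 199176 = 0.
The discriminant is 4 + 12·199176 = 2390116, and √2390116 = 1546.
So n = (2 + 1546) / 6 = 1548/6 = 258.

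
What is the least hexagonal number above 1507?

Solve n(2n−1) > 1507 for integer n.
The largest n with value ≤ 1507 is 27 (since 1431 ≤ 1507 < 1540), so the first above is n = 28, value 1540.

1540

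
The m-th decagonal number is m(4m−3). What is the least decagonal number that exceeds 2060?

2232

Solve n(4n−3) > 2060 for integer n.
The largest n with value ≤ 2060 is 23 (since 2047 ≤ 2060 < 2232), so the first above is n = 24, value 2232.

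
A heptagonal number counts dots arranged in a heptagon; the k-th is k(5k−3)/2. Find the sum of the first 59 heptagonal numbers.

Σ i(5i−3)/2 = (5Σi² − 3Σi) / 2 over i = 1..59.
Σi = 1770 and Σi² = 70210.
(5·70210 − 3·1770) / 2 = 345740/2 = 172870.

172870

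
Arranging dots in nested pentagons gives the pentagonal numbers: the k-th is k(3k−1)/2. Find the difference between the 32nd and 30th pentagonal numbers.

185

32·(3·32 − 1)/2 = 1520 and 30·(3·30 − 1)/2 = 1335.
Difference: 1520 − 1335 = 185.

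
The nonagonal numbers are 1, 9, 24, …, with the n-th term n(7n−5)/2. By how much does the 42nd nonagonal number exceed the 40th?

569

42·(7·42 − 5)/2 = 6069 and 40·(7·40 − 5)/2 = 5500.
Difference: 6069 − 5500 = 569.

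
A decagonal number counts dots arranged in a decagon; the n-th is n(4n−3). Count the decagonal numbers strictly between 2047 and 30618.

The n-th decagonal number is n(4n−3).
Smallest index with value > 2047: n = 24 (giving 2232).
Largest index with value < 30618: n = 87 (giving 30015).
Indices 24 through 87: 64 terms.

64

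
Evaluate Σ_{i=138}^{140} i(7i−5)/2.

201835

Σ i(7i−5)/2 = (7Σi² − 5Σi) / 2 over i = 138..140.
Σi = 9870 − 9453 = 417 and Σi² = 924490 − 866525 = 57965.
(7·57965 − 5·417) / 2 = 403670/2 = 201835.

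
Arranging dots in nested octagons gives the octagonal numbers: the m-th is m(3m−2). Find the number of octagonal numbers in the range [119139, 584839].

The n-th octagonal number is n(3n−2).
Smallest index with value ≥ 119139: n = 200 (giving 119600).
Largest index with value ≤ 584839: n = 441 (giving 582561).
Indices 200 through 441: 242 terms.

242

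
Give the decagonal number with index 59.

The 59th decagonal number is n(4n−3) with n = 59.
59·(4·59 − 3) = 59·233 = 13747.

13747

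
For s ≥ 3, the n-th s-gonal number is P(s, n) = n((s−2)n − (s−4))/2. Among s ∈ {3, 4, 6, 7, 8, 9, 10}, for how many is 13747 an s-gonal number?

s = 3: P(3, 165) = 13695 and P(3, 166) = 13861; 13747 is not s-gonal.
s = 4: P(4, 117) = 13689 and P(4, 118) = 13924; 13747 is not s-gonal.
s = 6: P(6, 83) = 13695 and P(6, 84) = 14028; 13747 is not s-gonal.
s = 7: P(7, 74) = 13579 and P(7, 75) = 13950; 13747 is not s-gonal.
s = 8: P(8, 68) = 13736 and P(8, 69) = 14145; 13747 is not s-gonal.
s = 9: P(9, 63) = 13734 and P(9, 64) = 14176; 13747 is not s-gonal.
s = 10: P(10, 59) = 13747. ✓
Hits: s ∈ {10} → 1.

1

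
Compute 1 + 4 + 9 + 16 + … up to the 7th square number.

Σ_{i=1}^{7} i² = 7·8·15/6 = 140.

140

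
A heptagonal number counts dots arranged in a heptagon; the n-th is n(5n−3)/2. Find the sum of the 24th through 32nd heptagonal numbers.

Σ i(5i−3)/2 = (5Σi² − 3Σi) / 2 over i = 24..32.
Σi = 528 − 276 = 252 and Σi² = 11440 − 4324 = 7116.
(5·7116 − 3·252) / 2 = 34824/2 = 17412.

17412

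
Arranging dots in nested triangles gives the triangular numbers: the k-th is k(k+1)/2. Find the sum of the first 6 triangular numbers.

Σ i(i+1)/2 = (Σi² + Σi) / 2 over i = 1..6.
Σi = 21 and Σi² = 91.
(1·91 + 1·21) / 2 = 112/2 = 56.

56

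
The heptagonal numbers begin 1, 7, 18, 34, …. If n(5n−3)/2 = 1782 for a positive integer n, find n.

Set n(5n−3)/2 = 1782, giving 5n² − 3n − 3564 = 0.
The discriminant is 9 + 40·1782 = 71289, and √71289 = 267.
So n = (3 + 267) / 10 = 270/10 = 27.
Check: 27·(5·27 − 3)/2 = 1782. ✓

27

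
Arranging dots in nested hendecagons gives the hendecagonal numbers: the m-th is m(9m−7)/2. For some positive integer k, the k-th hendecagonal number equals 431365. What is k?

310

Set n(9n−7)/2 = 431365, giving 9n² − 7n − 862730 = 0.
The discriminant is 49 + 72·431365 = 31058329, and √31058329 = 5573.
So n = (7 + 5573) / 18 = 5580/18 = 310.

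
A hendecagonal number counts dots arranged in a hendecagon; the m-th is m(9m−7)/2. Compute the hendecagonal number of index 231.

231·(9·231 − 7)/2 = 231·2072/2 = 231·1036 = 239316.

239316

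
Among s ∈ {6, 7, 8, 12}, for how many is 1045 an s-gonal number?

s = 6: P(6, 23) = 1035 and P(6, 24) = 1128; 1045 is not s-gonal.
s = 7: P(7, 20) = 970 and P(7, 21) = 1071; 1045 is not s-gonal.
s = 8: P(8, 19) = 1045. ✓
s = 12: P(12, 14) = 924 and P(12, 15) = 1065; 1045 is not s-gonal.
Hits: s ∈ {8} → 1.

1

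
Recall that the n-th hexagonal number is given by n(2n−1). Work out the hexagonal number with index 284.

The 284th hexagonal number is n(2n−1) with n = 284.
284·(2·284 − 1) = 284·567 = 161028.

161028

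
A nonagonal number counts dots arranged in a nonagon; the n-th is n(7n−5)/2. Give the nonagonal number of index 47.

The 47th nonagonal number is n(7n−5)/2 with n = 47.
47·(7·47 − 5)/2 = 47·324/2 = 47·162 = 7614.

7614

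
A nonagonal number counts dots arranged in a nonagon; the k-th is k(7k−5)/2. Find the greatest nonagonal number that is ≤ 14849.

Solve n(7n−5)/2 ≤ 14849 for integer n.
n = 65 gives 14625 ≤ 14849, while n = 66 gives 15081 > 14849; so the answer is 14625.

14625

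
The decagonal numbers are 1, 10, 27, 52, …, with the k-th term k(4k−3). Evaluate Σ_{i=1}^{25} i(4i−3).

Σ i(4i−3) = 4Σi² − 3Σi over i = 1..25.
Σi = 325 and Σi² = 5525.
4·5525 − 3·325 = 21125.

21125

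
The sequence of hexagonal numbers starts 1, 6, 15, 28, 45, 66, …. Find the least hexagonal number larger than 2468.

2556

Solve n(2n−1) > 2468 for integer n.
The largest n with value ≤ 2468 is 35 (since 2415 ≤ 2468 < 2556), so the first above is n = 36, value 2556.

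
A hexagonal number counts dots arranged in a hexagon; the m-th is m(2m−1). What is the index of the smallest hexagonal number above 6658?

Solve n(2n−1) > 6658 for integer n.
The largest n with value ≤ 6658 is 57 (since 6441 ≤ 6658 < 6670), so the first above is n = 58, value 6670.

58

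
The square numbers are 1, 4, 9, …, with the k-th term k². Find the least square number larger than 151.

Solve n² > 151 for integer n.
The largest n with value ≤ 151 is 12 (since 144 ≤ 151 < 169), so the first above is n = 13, value 169.

169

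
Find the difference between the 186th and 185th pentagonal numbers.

556

Consecutive pentagonal numbers differ by 3n − 2: here 3·186 − 2 = 556.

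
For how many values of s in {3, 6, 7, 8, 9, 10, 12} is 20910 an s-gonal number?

s = 3: P(3, 204) = 20910. ✓
s = 6: P(6, 102) = 20706 and P(6, 103) = 21115; 20910 is not s-gonal.
s = 7: P(7, 91) = 20566 and P(7, 92) = 21022; 20910 is not s-gonal.
s = 8: P(8, 83) = 20501 and P(8, 84) = 21000; 20910 is not s-gonal.
s = 9: P(9, 77) = 20559 and P(9, 78) = 21099; 20910 is not s-gonal.
s = 10: P(10, 72) = 20520 and P(10, 73) = 21097; 20910 is not s-gonal.
s = 12: P(12, 65) = 20865 and P(12, 66) = 21516; 20910 is not s-gonal.
Hits: s ∈ {3} → 1.

1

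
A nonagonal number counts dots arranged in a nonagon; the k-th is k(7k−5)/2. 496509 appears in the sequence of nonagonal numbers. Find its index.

Set n(7n−5)/2 = 496509, giving 7n² − 5n − 993018 = 0.
The discriminant is 25 + 56·496509 = 27804529, and √27804529 = 5273.
So n = (5 + 5273) / 14 = 5278/14 = 377.
Check: 377·(7·377 − 5)/2 = 496509. ✓

377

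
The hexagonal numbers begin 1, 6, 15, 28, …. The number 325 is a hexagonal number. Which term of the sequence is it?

Set n(2n−1) = 325, giving 2n² − n − 325 = 0.
The discriminant is 1 + 8·325 = 2601, and √2601 = 51.
So n = (1 + 51) / 4 = 52/4 = 13.
Check: 13·(2·13 − 1) = 325. ✓

13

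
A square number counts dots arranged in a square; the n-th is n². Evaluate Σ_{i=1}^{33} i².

12529

Σ_{i=1}^{33} i² = 33·34·67/6 = 12529.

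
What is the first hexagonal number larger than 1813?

Solve n(2n−1) > 1813 for integer n.
The largest n with value ≤ 1813 is 30 (since 1770 ≤ 1813 < 1891), so the first above is n = 31, value 1891.

1891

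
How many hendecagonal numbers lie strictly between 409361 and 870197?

The n-th hendecagonal number is n(9n−7)/2.
Smallest index with value > 409361: n = 303 (giving 412080).
Largest index with value < 870197: n = 440 (giving 869660).
Indices 303 through 440: 138 terms.

138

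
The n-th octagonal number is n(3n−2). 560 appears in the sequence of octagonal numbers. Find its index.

Set n(3n−2) = 560, giving 3n² − 2n − 560 = 0.
The discriminant is 4 + 12·560 = 6724, and √6724 = 82.
So n = (2 + 82) / 6 = 84/6 = 14.

14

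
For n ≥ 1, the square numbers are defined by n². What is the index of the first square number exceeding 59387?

Solve n² > 59387 for integer n.
The largest n with value ≤ 59387 is 243 (since 59049 ≤ 59387 < 59536), so the first above is n = 244, value 59536.

244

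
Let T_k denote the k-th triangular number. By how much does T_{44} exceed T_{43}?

Consecutive triangular numbers differ by n: T_{44} − T_{43} = 44.

44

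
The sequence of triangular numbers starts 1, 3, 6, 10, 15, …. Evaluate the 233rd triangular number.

27261

The 233rd triangular number is n(n+1)/2 with n = 233.
233·234/2 = 54522/2 = 27261.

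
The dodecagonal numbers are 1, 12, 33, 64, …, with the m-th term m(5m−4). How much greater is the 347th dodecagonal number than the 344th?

347·(5·347 − 4) = 600657 and 344·(5·344 − 4) = 590304.
Difference: 600657 − 590304 = 10353.

10353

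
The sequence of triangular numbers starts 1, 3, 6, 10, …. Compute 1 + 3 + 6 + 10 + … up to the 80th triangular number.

88560

Σ i(i+1)/2 = (Σi² + Σi) / 2 over i = 1..80.
Σi = 3240 and Σi² = 173880.
(1·173880 + 1·3240) / 2 = 177120/2 = 88560.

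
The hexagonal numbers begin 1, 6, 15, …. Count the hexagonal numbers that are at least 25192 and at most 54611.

The n-th hexagonal number is n(2n−1).
Smallest index with value ≥ 25192: n = 113 (giving 25425).
Largest index with value ≤ 54611: n = 165 (giving 54285).
Indices 113 through 165: 53 terms.

53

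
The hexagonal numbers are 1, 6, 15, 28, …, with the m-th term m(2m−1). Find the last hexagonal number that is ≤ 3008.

3003

Solve n(2n−1) ≤ 3008 for integer n.
n = 39 gives 3003 ≤ 3008, while n = 40 gives 3160 > 3008; so the answer is 3003.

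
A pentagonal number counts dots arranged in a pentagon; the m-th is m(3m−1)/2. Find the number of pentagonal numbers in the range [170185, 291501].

The n-th pentagonal number is n(3n−1)/2.
Smallest index with value ≥ 170185: n = 337 (giving 170185).
Largest index with value ≤ 291501: n = 441 (giving 291501).
Indices 337 through 441: 105 terms.

105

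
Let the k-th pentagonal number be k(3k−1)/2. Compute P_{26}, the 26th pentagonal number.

1001

The 26th pentagonal number is n(3n−1)/2 with n = 26.
26·(3·26 − 1)/2 = 26·77/2 = 1001.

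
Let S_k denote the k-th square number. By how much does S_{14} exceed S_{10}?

96

14² = 196 and 10² = 100.
Difference: 196 − 100 = 96.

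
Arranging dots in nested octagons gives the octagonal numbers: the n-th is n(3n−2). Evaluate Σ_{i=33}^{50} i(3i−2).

92961

Σ i(3i−2) = 3Σi² − 2Σi over i = 33..50.
Σi = 1275 − 528 = 747 and Σi² = 42925 − 11440 = 31485.
3·31485 − 2·747 = 92961.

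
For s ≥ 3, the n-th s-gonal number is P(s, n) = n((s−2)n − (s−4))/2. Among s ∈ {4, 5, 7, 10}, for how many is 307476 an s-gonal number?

1

s = 4: P(4, 554) = 306916 and P(4, 555) = 308025; 307476 is not s-gonal.
s = 5: P(5, 452) = 306230 and P(5, 453) = 307587; 307476 is not s-gonal.
s = 7: P(7, 351) = 307476. ✓
s = 10: P(10, 277) = 306085 and P(10, 278) = 308302; 307476 is not s-gonal.
Hits: s ∈ {7} → 1.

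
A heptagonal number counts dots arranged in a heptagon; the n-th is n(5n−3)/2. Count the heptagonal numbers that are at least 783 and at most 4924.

The n-th heptagonal number is n(5n−3)/2.
Smallest index with value ≥ 783: n = 18 (giving 783).
Largest index with value ≤ 4924: n = 44 (giving 4774).
Indices 18 through 44: 27 terms.

27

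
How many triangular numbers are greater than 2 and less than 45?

7

The n-th triangular number is n(n+1)/2.
Smallest index with value > 2: n = 2 (giving 3).
Largest index with value < 45: n = 8 (giving 36).
Indices 2 through 8: 7 terms.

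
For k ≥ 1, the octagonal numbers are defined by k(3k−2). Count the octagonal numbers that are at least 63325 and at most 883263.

The n-th octagonal number is n(3n−2).
Smallest index with value ≥ 63325: n = 146 (giving 63656).
Largest index with value ≤ 883263: n = 542 (giving 880208).
Indices 146 through 542: 397 terms.

397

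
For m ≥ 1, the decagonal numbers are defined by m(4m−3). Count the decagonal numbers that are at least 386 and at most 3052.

18

The n-th decagonal number is n(4n−3).
Smallest index with value ≥ 386: n = 11 (giving 451).
Largest index with value ≤ 3052: n = 28 (giving 3052).
Indices 11 through 28: 18 terms.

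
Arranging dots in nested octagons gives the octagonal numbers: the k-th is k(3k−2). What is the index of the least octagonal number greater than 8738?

55

Solve n(3n−2) > 8738 for integer n.
The largest n with value ≤ 8738 is 54 (since 8640 ≤ 8738 < 8965), so the first above is n = 55, value 8965.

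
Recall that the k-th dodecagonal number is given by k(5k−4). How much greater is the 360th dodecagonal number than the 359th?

3591

Consecutive dodecagonal numbers differ by 10n − 9: here 10·360 − 9 = 3591.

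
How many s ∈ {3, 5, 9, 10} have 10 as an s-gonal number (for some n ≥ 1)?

2

s = 3: P(3, 4) = 10. ✓
s = 5: P(5, 2) = 5 and P(5, 3) = 12; 10 is not s-gonal.
s = 9: P(9, 2) = 9 and P(9, 3) = 24; 10 is not s-gonal.
s = 10: P(10, 2) = 10. ✓
Hits: s ∈ {3, 10} → 2.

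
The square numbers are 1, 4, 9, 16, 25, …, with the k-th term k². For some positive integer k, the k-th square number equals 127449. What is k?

357

We need n² = 127449, so n = √127449 = 357.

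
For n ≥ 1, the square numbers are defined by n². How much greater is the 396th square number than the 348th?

396² = 156816 and 348² = 121104.
Difference: 156816 − 121104 = 35712.

35712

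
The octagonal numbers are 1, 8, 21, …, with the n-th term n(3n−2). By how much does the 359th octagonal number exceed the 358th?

Consecutive octagonal numbers differ by 6n − 5: here 6·359 − 5 = 2149.

2149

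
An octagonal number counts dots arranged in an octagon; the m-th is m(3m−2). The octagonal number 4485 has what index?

39

Set n(3n−2) = 4485, giving 3n² − 2n − 4485 = 0.
The discriminant is 4 + 12·4485 = 53824, and √53824 = 232.
So n = (2 + 232) / 6 = 234/6 = 39.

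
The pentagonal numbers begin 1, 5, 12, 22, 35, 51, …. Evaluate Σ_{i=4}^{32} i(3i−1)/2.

Σ i(3i−1)/2 = (3Σi² − Σi) / 2 over i = 4..32.
Σi = 528 − 6 = 522 and Σi² = 11440 − 14 = 11426.
(3·11426 − 1·522) / 2 = 33756/2 = 16878.

16878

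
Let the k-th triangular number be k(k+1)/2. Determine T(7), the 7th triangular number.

7·8/2 = 56/2 = 28.

28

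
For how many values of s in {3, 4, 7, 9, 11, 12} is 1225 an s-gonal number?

s = 3: P(3, 49) = 1225. ✓
s = 4: P(4, 35) = 1225. ✓
s = 7: P(7, 22) = 1177 and P(7, 23) = 1288; 1225 is not s-gonal.
s = 9: P(9, 19) = 1216 and P(9, 20) = 1350; 1225 is not s-gonal.
s = 11: P(11, 16) = 1096 and P(11, 17) = 1241; 1225 is not s-gonal.
s = 12: P(12, 16) = 1216 and P(12, 17) = 1377; 1225 is not s-gonal.
Hits: s ∈ {3, 4} → 2.

2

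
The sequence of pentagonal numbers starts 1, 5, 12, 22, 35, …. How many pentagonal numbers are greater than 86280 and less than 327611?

The n-th pentagonal number is n(3n−1)/2.
Smallest index with value > 86280: n = 241 (giving 87001).
Largest index with value < 327611: n = 467 (giving 326900).
Indices 241 through 467: 227 terms.

227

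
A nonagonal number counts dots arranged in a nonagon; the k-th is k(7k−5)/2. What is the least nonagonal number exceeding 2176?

2301

Solve n(7n−5)/2 > 2176 for integer n.
The largest n with value ≤ 2176 is 25 (since 2125 ≤ 2176 < 2301), so the first above is n = 26, value 2301.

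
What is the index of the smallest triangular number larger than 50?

Solve n(n+1)/2 > 50 for integer n.
The largest n with value ≤ 50 is 9 (since 45 ≤ 50 < 55), so the first above is n = 10, value 55.

10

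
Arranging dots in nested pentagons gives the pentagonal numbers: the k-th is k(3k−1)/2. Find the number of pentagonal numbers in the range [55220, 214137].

186

The n-th pentagonal number is n(3n−1)/2.
Smallest index with value ≥ 55220: n = 193 (giving 55777).
Largest index with value ≤ 214137: n = 378 (giving 214137).
Indices 193 through 378: 186 terms.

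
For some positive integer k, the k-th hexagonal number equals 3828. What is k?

44

Set n(2n−1) = 3828, giving 2n² − n − 3828 = 0.
So n = (1 + 175) / 4 = 176/4 = 44.
Check: 44·(2·44 − 1) = 3828. ✓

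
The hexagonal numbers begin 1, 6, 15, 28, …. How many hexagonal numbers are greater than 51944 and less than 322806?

240

The n-th hexagonal number is n(2n−1).
Smallest index with value > 51944: n = 162 (giving 52326).
Largest index with value < 322806: n = 401 (giving 321201).
Indices 162 through 401: 240 terms.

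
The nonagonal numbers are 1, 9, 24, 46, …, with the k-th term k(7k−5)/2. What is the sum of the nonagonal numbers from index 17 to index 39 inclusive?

65044

Σ i(7i−5)/2 = (7Σi² − 5Σi) / 2 over i = 17..39.
Σi = 780 − 136 = 644 and Σi² = 20540 − 1496 = 19044.
(7·19044 − 5·644) / 2 = 130088/2 = 65044.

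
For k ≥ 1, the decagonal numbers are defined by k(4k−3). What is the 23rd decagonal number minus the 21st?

23·(4·23 − 3) = 2047 and 21·(4·21 − 3) = 1701.
Difference: 2047 − 1701 = 346.

346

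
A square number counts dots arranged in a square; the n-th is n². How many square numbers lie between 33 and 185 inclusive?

8

The n-th square number is n².
Smallest index with value ≥ 33: n = 6 (giving 36).
Largest index with value ≤ 185: n = 13 (giving 169).
Indices 6 through 13: 8 terms.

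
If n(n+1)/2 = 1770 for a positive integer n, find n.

Set n(n+1)/2 = 1770, giving n² + n − 3540 = 0.
The discriminant is 1 + 8·1770 = 14161, and √14161 = 119.
So n = (-1 + 119) / 2 = 118/2 = 59.

59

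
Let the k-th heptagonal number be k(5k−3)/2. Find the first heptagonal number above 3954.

Solve n(5n−3)/2 > 3954 for integer n.
The largest n with value ≤ 3954 is 40 (since 3940 ≤ 3954 < 4141), so the first above is n = 41, value 4141.

4141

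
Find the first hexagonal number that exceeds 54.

66

Solve n(2n−1) > 54 for integer n.
The largest n with value ≤ 54 is 5 (since 45 ≤ 54 < 66), so the first above is n = 6, value 66.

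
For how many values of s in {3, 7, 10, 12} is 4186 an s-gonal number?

1

s = 3: P(3, 91) = 4186. ✓
s = 7: P(7, 41) = 4141 and P(7, 42) = 4347; 4186 is not s-gonal.
s = 10: P(10, 32) = 4000 and P(10, 33) = 4257; 4186 is not s-gonal.
s = 12: P(12, 29) = 4089 and P(12, 30) = 4380; 4186 is not s-gonal.
Hits: s ∈ {3} → 1.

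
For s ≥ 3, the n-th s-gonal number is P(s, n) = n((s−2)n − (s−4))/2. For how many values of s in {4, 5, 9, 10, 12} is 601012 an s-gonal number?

1

s = 4: P(4, 775) = 600625 and P(4, 776) = 602176; 601012 is not s-gonal.
s = 5: P(5, 633) = 600717 and P(5, 634) = 602617; 601012 is not s-gonal.
s = 9: P(9, 414) = 598851 and P(9, 415) = 601750; 601012 is not s-gonal.
s = 10: P(10, 388) = 601012. ✓
s = 12: P(12, 347) = 600657 and P(12, 348) = 604128; 601012 is not s-gonal.
Hits: s ∈ {10} → 1.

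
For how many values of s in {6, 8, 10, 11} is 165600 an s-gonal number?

s = 6: P(6, 288) = 165600. ✓
s = 8: P(8, 235) = 165205 and P(8, 236) = 166616; 165600 is not s-gonal.
s = 10: P(10, 203) = 164227 and P(10, 204) = 165852; 165600 is not s-gonal.
s = 11: P(11, 192) = 165216 and P(11, 193) = 166945; 165600 is not s-gonal.
Hits: s ∈ {6} → 1.

1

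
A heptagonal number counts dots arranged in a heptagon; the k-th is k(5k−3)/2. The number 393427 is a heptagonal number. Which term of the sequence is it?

397

Set n(5n−3)/2 = 393427, giving 5n² − 3n − 786854 = 0.
The discriminant is 9 + 40·393427 = 15737089, and √15737089 = 3967.
So n = (3 + 3967) / 10 = 3970/10 = 397.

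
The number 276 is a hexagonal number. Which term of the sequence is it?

12

Set n(2n−1) = 276, giving 2n² − n − 276 = 0.
The discriminant is 1 + 8·276 = 2209, and √2209 = 47.
So n = (1 + 47) / 4 = 48/4 = 12.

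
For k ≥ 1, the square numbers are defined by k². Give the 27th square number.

The 27th square number is n² with n = 27.
27² = 729.

729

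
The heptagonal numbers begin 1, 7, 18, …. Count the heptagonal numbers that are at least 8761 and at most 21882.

34

The n-th heptagonal number is n(5n−3)/2.
Smallest index with value ≥ 8761: n = 60 (giving 8910).
Largest index with value ≤ 21882: n = 93 (giving 21483).
Indices 60 through 93: 34 terms.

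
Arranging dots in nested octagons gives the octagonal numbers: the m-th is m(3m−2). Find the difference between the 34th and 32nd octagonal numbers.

34·(3·34 − 2) = 3400 and 32·(3·32 − 2) = 3008.
Difference: 3400 − 3008 = 392.

392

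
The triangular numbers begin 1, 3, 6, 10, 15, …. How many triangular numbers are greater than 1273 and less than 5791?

The n-th triangular number is n(n+1)/2.
Smallest index with value > 1273: n = 50 (giving 1275).
Largest index with value < 5791: n = 107 (giving 5778).
Indices 50 through 107: 58 terms.

58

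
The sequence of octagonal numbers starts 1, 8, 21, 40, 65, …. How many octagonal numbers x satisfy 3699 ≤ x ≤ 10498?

24

The n-th octagonal number is n(3n−2).
Smallest index with value ≥ 3699: n = 36 (giving 3816).
Largest index with value ≤ 10498: n = 59 (giving 10325).
Indices 36 through 59: 24 terms.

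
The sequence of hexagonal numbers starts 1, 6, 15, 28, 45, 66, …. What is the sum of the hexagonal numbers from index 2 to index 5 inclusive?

Σ i(2i−1) = 2Σi² − Σi over i = 2..5.
Σi = 15 − 1 = 14 and Σi² = 55 − 1 = 54.
2·54 − 1·14 = 94.

94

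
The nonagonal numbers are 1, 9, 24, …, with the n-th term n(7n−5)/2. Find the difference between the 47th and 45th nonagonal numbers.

47·(7·47 − 5)/2 = 7614 and 45·(7·45 − 5)/2 = 6975.
Difference: 7614 − 6975 = 639.

639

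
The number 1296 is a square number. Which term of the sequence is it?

36

We need n² = 1296, so n = √1296 = 36.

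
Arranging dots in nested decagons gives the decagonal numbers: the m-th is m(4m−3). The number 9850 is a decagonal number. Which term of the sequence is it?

50

Set n(4n−3) = 9850, giving 4n² − 3n − 9850 = 0.
The discriminant is 9 + 16·9850 = 157609, and √157609 = 397.
So n = (3 + 397) / 8 = 400/8 = 50.
Check: 50·(4·50 − 3) = 9850. ✓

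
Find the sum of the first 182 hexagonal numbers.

Σ i(2i−1) = 2Σi² − Σi over i = 1..182.
Σi = 16653 and Σi² = 2026115.
2·2026115 − 1·16653 = 4035577.

4035577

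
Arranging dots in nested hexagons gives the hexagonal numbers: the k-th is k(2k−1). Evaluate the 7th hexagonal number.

The 7th hexagonal number is n(2n−1) with n = 7.
7·(2·7 − 1) = 7·13 = 91.

91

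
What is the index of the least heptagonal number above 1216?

23

Solve n(5n−3)/2 > 1216 for integer n.
The largest n with value ≤ 1216 is 22 (since 1177 ≤ 1216 < 1288), so the first above is n = 23, value 1288.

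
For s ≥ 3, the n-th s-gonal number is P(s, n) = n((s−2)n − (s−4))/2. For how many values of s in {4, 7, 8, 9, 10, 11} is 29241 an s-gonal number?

s = 4: P(4, 171) = 29241. ✓
s = 7: P(7, 108) = 28998 and P(7, 109) = 29539; 29241 is not s-gonal.
s = 8: P(8, 99) = 29205 and P(8, 100) = 29800; 29241 is not s-gonal.
s = 9: P(9, 91) = 28756 and P(9, 92) = 29394; 29241 is not s-gonal.
s = 10: P(10, 85) = 28645 and P(10, 86) = 29326; 29241 is not s-gonal.
s = 11: P(11, 81) = 29241. ✓
Hits: s ∈ {4, 11} → 2.

2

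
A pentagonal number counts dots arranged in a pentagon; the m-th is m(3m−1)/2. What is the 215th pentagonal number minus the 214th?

Consecutive pentagonal numbers differ by 3n − 2: here 3·215 − 2 = 643.

643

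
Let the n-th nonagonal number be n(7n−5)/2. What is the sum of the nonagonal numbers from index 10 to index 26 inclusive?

19941

Σ i(7i−5)/2 = (7Σi² − 5Σi) / 2 over i = 10..26.
Σi = 351 − 45 = 306 and Σi² = 6201 − 285 = 5916.
(7·5916 − 5·306) / 2 = 39882/2 = 19941.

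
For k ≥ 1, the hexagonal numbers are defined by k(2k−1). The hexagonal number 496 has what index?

16

Set n(2n−1) = 496, giving 2n² − n − 496 = 0.
The discriminant is 1 + 8·496 = 3969, and √3969 = 63.
So n = (1 + 63) / 4 = 64/4 = 16.
Check: 16·(2·16 − 1) = 496. ✓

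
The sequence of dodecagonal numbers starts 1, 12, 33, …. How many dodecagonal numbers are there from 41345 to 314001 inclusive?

160

The n-th dodecagonal number is n(5n−4).
Smallest index with value ≥ 41345: n = 92 (giving 41952).
Largest index with value ≤ 314001: n = 251 (giving 314001).
Indices 92 through 251: 160 terms.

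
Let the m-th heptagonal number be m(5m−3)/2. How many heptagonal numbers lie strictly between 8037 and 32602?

57

The n-th heptagonal number is n(5n−3)/2.
Smallest index with value > 8037: n = 58 (giving 8323).
Largest index with value < 32602: n = 114 (giving 32319).
Indices 58 through 114: 57 terms.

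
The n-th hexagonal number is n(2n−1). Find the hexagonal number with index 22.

22·(2·22 − 1) = 22·43 = 946.

946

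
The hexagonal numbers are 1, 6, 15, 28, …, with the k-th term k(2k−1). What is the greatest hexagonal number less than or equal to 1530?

Solve n(2n−1) ≤ 1530 for integer n.
n = 27 gives 1431 ≤ 1530, while n = 28 gives 1540 > 1530; so the answer is 1431.

1431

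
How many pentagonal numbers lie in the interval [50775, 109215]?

The n-th pentagonal number is n(3n−1)/2.
Smallest index with value ≥ 50775: n = 185 (giving 51245).
Largest index with value ≤ 109215: n = 270 (giving 109215).
Indices 185 through 270: 86 terms.

86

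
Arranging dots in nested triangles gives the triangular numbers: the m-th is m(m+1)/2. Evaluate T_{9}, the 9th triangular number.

45

The 9th triangular number is n(n+1)/2 with n = 9.
9·10/2 = 90/2 = 45.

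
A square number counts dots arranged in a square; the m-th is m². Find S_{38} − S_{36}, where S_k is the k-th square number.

38² = 1444 and 36² = 1296.
Difference: 1444 − 1296 = 148.

148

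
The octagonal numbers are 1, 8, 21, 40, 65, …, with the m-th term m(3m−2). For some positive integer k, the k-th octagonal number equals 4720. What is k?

Set n(3n−2) = 4720, giving 3n² − 2n − 4720 = 0.
The discriminant is 4 + 12·4720 = 56644, and √56644 = 238.
So n = (2 + 238) / 6 = 240/6 = 40.
Check: 40·(3·40 − 2) = 4720. ✓

40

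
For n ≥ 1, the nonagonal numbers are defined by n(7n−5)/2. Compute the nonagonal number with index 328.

375724

The 328th nonagonal number is n(7n−5)/2 with n = 328.
328·(7·328 − 5)/2 = 328·2291/2 = 375724.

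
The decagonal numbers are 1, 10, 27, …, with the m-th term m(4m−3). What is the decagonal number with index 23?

The 23rd decagonal number is n(4n−3) with n = 23.
23·(4·23 − 3) = 23·89 = 2047.

2047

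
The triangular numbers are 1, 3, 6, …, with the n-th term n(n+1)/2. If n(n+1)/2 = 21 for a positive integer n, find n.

6

Set n(n+1)/2 = 21, giving n² + n − 42 = 0.
The discriminant is 1 + 8·21 = 169, and √169 = 13.
So n = (-1 + 13) / 2 = 12/2 = 6.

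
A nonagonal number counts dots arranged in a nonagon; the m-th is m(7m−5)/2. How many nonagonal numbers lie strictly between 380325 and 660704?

104

The n-th nonagonal number is n(7n−5)/2.
Smallest index with value > 380325: n = 331 (giving 382636).
Largest index with value < 660704: n = 434 (giving 658161).
Indices 331 through 434: 104 terms.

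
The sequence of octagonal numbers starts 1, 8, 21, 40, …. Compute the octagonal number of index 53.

53·(3·53 − 2) = 53·157 = 8321.

8321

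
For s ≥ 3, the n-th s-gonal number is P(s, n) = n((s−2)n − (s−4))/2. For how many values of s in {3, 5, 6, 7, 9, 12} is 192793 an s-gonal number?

1

s = 3: P(3, 620) = 192510 and P(3, 621) = 193131; 192793 is not s-gonal.
s = 5: P(5, 358) = 192067 and P(5, 359) = 193142; 192793 is not s-gonal.
s = 6: P(6, 310) = 191890 and P(6, 311) = 193131; 192793 is not s-gonal.
s = 7: P(7, 278) = 192793. ✓
s = 9: P(9, 235) = 192700 and P(9, 236) = 194346; 192793 is not s-gonal.
s = 12: P(12, 196) = 191296 and P(12, 197) = 193257; 192793 is not s-gonal.
Hits: s ∈ {7} → 1.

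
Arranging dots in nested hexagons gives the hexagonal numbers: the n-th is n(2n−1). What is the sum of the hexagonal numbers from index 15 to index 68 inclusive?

209997

Σ i(2i−1) = 2Σi² − Σi over i = 15..68.
Σi = 2346 − 105 = 2241 and Σi² = 107134 − 1015 = 106119.
2·106119 − 1·2241 = 209997.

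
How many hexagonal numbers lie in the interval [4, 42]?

The n-th hexagonal number is n(2n−1).
Smallest index with value ≥ 4: n = 2 (giving 6).
Largest index with value ≤ 42: n = 4 (giving 28).
Indices 2 through 4: 3 terms.

3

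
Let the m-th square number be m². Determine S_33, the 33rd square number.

The 33rd square number is n² with n = 33.
33² = 1089.

1089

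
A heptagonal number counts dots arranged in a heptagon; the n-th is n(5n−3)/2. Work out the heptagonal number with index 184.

184·(5·184 − 3)/2 = 184·917/2 = 84364.

84364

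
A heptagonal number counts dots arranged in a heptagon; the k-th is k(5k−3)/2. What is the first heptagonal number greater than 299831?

300502

Solve n(5n−3)/2 > 299831 for integer n.
The largest n with value ≤ 299831 is 346 (since 298771 ≤ 299831 < 300502), so the first above is n = 347, value 300502.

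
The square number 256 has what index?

16

We need n² = 256, so n = √256 = 16.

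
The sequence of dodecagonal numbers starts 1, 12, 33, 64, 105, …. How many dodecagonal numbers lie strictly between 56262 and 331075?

151

The n-th dodecagonal number is n(5n−4).
Smallest index with value > 56262: n = 107 (giving 56817).
Largest index with value < 331075: n = 257 (giving 329217).
Indices 107 through 257: 151 terms.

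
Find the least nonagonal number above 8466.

8625

Solve n(7n−5)/2 > 8466 for integer n.
The largest n with value ≤ 8466 is 49 (since 8281 ≤ 8466 < 8625), so the first above is n = 50, value 8625.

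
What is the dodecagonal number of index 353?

621633

353·(5·353 − 4) = 353·1761 = 621633.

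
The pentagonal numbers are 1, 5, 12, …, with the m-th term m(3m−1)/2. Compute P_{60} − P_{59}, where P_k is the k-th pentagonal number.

Consecutive pentagonal numbers differ by 3n − 2: here 3·60 − 2 = 178.

178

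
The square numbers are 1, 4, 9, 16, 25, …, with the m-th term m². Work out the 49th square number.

The 49th square number is n² with n = 49.
49² = 2401.

2401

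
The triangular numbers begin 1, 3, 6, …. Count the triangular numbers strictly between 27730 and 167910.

343

The n-th triangular number is n(n+1)/2.
Smallest index with value > 27730: n = 236 (giving 27966).
Largest index with value < 167910: n = 578 (giving 167331).
Indices 236 through 578: 343 terms.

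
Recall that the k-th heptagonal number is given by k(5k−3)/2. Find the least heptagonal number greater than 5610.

5688

Solve n(5n−3)/2 > 5610 for integer n.
The largest n with value ≤ 5610 is 47 (since 5452 ≤ 5610 < 5688), so the first above is n = 48, value 5688.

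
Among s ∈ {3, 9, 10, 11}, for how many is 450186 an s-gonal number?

1

s = 3: P(3, 948) = 449826 and P(3, 949) = 450775; 450186 is not s-gonal.
s = 9: P(9, 359) = 450186. ✓
s = 10: P(10, 335) = 447895 and P(10, 336) = 450576; 450186 is not s-gonal.
s = 11: P(11, 316) = 448246 and P(11, 317) = 451091; 450186 is not s-gonal.
Hits: s ∈ {9} → 1.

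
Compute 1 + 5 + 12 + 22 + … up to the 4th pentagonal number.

Σ i(3i−1)/2 = (3Σi² − Σi) / 2 over i = 1..4.
Σi = 10 and Σi² = 30.
(3·30 − 1·10) / 2 = 80/2 = 40.

40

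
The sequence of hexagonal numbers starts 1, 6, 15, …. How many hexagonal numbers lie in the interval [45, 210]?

6

The n-th hexagonal number is n(2n−1).
Smallest index with value ≥ 45: n = 5 (giving 45).
Largest index with value ≤ 210: n = 10 (giving 190).
Indices 5 through 10: 6 terms.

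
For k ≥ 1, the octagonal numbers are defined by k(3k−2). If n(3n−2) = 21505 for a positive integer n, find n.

Set n(3n−2) = 21505, giving 3n² − 2n − 21505 = 0.
The discriminant is 4 + 12·21505 = 258064, and √258064 = 508.
So n = (2 + 508) / 6 = 510/6 = 85.

85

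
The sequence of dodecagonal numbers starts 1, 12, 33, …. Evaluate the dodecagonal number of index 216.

232416

The 216th dodecagonal number is n(5n−4) with n = 216.
216·(5·216 − 4) = 216·1076 = 232416.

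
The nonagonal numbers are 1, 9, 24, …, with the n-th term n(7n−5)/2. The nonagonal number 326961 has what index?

306

Set n(7n−5)/2 = 326961, giving 7n² − 5n − 653922 = 0.
The discriminant is 25 + 56·326961 = 18309841, and √18309841 = 4279.
So n = (5 + 4279) / 14 = 4284/14 = 306.
Check: 306·(7·306 − 5)/2 = 326961. ✓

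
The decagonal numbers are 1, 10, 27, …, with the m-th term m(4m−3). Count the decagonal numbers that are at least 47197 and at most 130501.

73

The n-th decagonal number is n(4n−3).
Smallest index with value ≥ 47197: n = 109 (giving 47197).
Largest index with value ≤ 130501: n = 181 (giving 130501).
Indices 109 through 181: 73 terms.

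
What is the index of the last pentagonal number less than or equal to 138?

9

Solve n(3n−1)/2 ≤ 138 for integer n.
n = 9 gives 117 ≤ 138, while n = 10 gives 145 > 138; so the answer is index 9.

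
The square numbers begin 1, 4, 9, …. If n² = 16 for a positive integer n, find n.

We need n² = 16, so n = √16 = 4.
Check: 4² = 16. ✓

4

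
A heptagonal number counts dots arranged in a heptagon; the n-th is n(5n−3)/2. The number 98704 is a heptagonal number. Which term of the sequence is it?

Set n(5n−3)/2 = 98704, giving 5n² − 3n − 197408 = 0.
So n = (3 + 1987) / 10 = 1990/10 = 199.

199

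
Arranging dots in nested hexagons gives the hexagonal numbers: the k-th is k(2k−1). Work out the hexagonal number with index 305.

305·(2·305 − 1) = 305·609 = 185745.

185745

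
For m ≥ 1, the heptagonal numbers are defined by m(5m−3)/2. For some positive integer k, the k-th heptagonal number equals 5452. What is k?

47

Set n(5n−3)/2 = 5452, giving 5n² − 3n − 10904 = 0.
So n = (3 + 467) / 10 = 470/10 = 47.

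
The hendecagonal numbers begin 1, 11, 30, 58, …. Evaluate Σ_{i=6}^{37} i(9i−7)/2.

76432

Σ i(9i−7)/2 = (9Σi² − 7Σi) / 2 over i = 6..37.
Σi = 703 − 15 = 688 and Σi² = 17575 − 55 = 17520.
(9·17520 − 7·688) / 2 = 152864/2 = 76432.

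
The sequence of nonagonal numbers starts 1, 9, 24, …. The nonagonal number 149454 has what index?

207

Set n(7n−5)/2 = 149454, giving 7n² − 5n − 298908 = 0.
The discriminant is 25 + 56·149454 = 8369449, and √8369449 = 2893.
So n = (5 + 2893) / 14 = 2898/14 = 207.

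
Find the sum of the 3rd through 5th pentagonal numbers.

Σ i(3i−1)/2 = (3Σi² − Σi) / 2 over i = 3..5.
Σi = 15 − 3 = 12 and Σi² = 55 − 5 = 50.
(3·50 − 1·12) / 2 = 138/2 = 69.

69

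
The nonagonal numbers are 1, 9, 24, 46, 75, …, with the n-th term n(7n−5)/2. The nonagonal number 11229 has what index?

57

Set n(7n−5)/2 = 11229, giving 7n² − 5n − 22458 = 0.
The discriminant is 25 + 56·11229 = 628849, and √628849 = 793.
So n = (5 + 793) / 14 = 798/14 = 57.
Check: 57·(7·57 − 5)/2 = 11229. ✓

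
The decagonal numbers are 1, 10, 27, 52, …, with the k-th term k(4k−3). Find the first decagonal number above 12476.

12825

Solve n(4n−3) > 12476 for integer n.
The largest n with value ≤ 12476 is 56 (since 12376 ≤ 12476 < 12825), so the first above is n = 57, value 12825.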